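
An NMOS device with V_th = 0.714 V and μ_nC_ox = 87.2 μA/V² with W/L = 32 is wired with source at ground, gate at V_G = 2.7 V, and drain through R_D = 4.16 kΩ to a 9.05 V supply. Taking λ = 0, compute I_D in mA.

I_D = 2.07 mA

V_GS = V_G = 2.7 V, so V_ov = 2.7 − 0.714 = 1.99 V.
k_n = μ_nC_ox · (W/L) = 2.79 mA/V².
Assume saturation: I_D = ½ k_n V_ov² = 0.5 × 2.79 × 1.99² = 5.5 mA, giving V_DS = V_DD − I_D R_D = 9.05 − 5.5 × 4.16 = -13.8 V.
But -13.8 V < V_ov = 1.99 V, so the device is actually in triode.
In triode I_D = k_n[V_ov V_DS − ½ V_DS²] and I_D = (V_DD − V_DS)/R_D. Equating: 5.8 V_DS² − 24.05 V_DS + 9.05 = 0, giving V_DS = 0.419 V (the root below V_ov).
I_D = (9.05 − 0.419) / 4.16 = 2.07 mA.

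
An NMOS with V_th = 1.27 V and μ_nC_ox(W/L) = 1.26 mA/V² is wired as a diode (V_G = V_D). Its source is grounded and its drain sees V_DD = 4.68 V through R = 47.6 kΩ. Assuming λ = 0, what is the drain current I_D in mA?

With gate tied to drain, V_GS = V_DS ≥ V_GS − V_th, so the device is in saturation.
KCL at the drain: ½ k_n (V_GS − V_th)² = (V_DD − V_GS)/R.
Let x = V_GS − 1.27. Then 30 x² + x − 3.41 = 0, giving x = 0.321 V (positive root), so V_GS = 1.59 V.
I_D = (V_DD − V_GS)/R = (4.68 − 1.59) / 47.6 = 0.0649 mA.

I_D = 0.0649 mA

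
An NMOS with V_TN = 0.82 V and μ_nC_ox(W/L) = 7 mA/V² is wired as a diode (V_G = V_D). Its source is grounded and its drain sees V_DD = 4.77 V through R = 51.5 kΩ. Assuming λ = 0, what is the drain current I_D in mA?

I_D = 0.0739 mA

With gate tied to drain, V_GS = V_DS ≥ V_GS − V_TN, so the device is in saturation.
KCL at the drain: ½ k_n (V_GS − V_TN)² = (V_DD − V_GS)/R.
Let x = V_GS − 0.82. Then 180 x² + x − 3.95 = 0, giving x = 0.145 V (positive root), so V_GS = 0.965 V.
I_D = (V_DD − V_GS)/R = (4.77 − 0.965) / 51.5 = 0.0739 mA.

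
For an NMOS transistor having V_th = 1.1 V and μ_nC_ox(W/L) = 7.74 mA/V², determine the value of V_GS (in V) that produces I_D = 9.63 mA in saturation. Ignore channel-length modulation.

In saturation I_D = ½ k_n (V_GS − V_th)², so V_GS − V_th = √(2 I_D / k_n) = √(2 × 9.63 / 7.74) = 1.58 V.
V_GS = 1.1 + 1.58 = 2.68 V.

V_GS = 2.68 V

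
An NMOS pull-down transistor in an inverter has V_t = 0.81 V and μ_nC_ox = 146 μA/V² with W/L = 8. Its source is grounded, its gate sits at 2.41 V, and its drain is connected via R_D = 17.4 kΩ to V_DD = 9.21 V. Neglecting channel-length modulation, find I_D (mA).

V_GS = V_G = 2.41 V, so V_ov = 2.41 − 0.81 = 1.6 V.
k_n = μ_nC_ox · (W/L) = 1.168 mA/V².
Assume saturation: I_D = ½ k_n V_ov² = 0.5 × 1.168 × 1.6² = 1.5 mA, giving V_DS = V_DD − I_D R_D = 9.21 − 1.5 × 17.4 = -16.8 V.
But -16.8 V < V_ov = 1.6 V, so the device is actually in triode.
In triode I_D = k_n[V_ov V_DS − ½ V_DS²] and I_D = (V_DD − V_DS)/R_D. Equating: 10.2 V_DS² − 33.52 V_DS + 9.21 = 0, giving V_DS = 0.303 V (the root below V_ov).
I_D = (9.21 − 0.303) / 17.4 = 0.512 mA.

I_D = 0.512 mA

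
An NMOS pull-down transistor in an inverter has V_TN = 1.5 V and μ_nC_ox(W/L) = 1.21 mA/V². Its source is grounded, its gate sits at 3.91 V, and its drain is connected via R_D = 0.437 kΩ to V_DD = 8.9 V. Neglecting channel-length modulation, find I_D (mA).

I_D = 3.51 mA

V_GS = V_G = 3.91 V, so V_ov = 3.91 − 1.5 = 2.41 V.
Assume saturation: I_D = ½ k_n V_ov² = 0.5 × 1.21 × 2.41² = 3.51 mA, giving V_DS = V_DD − I_D R_D = 8.9 − 3.51 × 0.437 = 7.36 V.
V_DS = 7.36 V ≥ V_ov = 2.41 V, confirming saturation.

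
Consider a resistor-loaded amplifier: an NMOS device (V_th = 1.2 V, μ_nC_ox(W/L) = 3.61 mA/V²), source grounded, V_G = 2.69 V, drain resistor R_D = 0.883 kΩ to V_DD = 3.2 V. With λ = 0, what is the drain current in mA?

I_D = 2.85 mA

V_GS = V_G = 2.69 V, so V_ov = 2.69 − 1.2 = 1.49 V.
Assume saturation: I_D = ½ k_n V_ov² = 0.5 × 3.61 × 1.49² = 4.01 mA, giving V_DS = V_DD − I_D R_D = 3.2 − 4.01 × 0.883 = -0.338 V.
But -0.338 V < V_ov = 1.49 V, so the device is actually in triode.
In triode I_D = k_n[V_ov V_DS − ½ V_DS²] and I_D = (V_DD − V_DS)/R_D. Equating: 1.59 V_DS² − 5.75 V_DS + 3.2 = 0, giving V_DS = 0.688 V (the root below V_ov).
I_D = (3.2 − 0.688) / 0.883 = 2.85 mA.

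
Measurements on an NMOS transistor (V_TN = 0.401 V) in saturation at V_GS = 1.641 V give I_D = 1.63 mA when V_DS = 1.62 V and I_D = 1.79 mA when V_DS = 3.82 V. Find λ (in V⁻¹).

With V_GS fixed, I_D ∝ (1 + λ V_DS) in saturation, so I_D2/I_D1 = (1 + λ V_DS2)/(1 + λ V_DS1).
1.79/1.63 = 1.098 = (1 + 3.82 λ)/(1 + 1.62 λ).
Solving: λ (I_D1 V_DS2 − I_D2 V_DS1) = I_D2 − I_D1, so λ = (1.79 − 1.63) / (1.63 × 3.82 − 1.79 × 1.62) = 0.16 / 3.33 = 0.0481 V⁻¹.

λ = 0.0481 V⁻¹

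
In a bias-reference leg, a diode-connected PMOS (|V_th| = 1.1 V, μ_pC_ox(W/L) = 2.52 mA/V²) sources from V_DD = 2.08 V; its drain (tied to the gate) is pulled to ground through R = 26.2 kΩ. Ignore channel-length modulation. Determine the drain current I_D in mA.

I_D = 0.0314 mA

With gate tied to drain, V_SG = V_SD ≥ V_SG − |V_th|, so the device is in saturation.
KCL at the drain: ½ k_p (V_SG − |V_th|)² = (V_DD − V_SG)/R.
Let x = V_SG − 1.1. Then 33 x² + x − 0.98 = 0, giving x = 0.158 V (positive root), so V_SG = 1.26 V.
I_D = (V_DD − V_SG)/R = (2.08 − 1.26) / 26.2 = 0.0314 mA.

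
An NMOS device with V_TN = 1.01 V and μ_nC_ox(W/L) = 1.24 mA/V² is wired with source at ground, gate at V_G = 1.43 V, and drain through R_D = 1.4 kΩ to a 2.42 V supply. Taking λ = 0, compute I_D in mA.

I_D = 0.109 mA

V_GS = V_G = 1.43 V, so V_ov = 1.43 − 1.01 = 0.42 V.
Assume saturation: I_D = ½ k_n V_ov² = 0.5 × 1.24 × 0.42² = 0.109 mA, giving V_DS = V_DD − I_D R_D = 2.42 − 0.109 × 1.4 = 2.27 V.
V_DS = 2.27 V ≥ V_ov = 0.42 V, confirming saturation.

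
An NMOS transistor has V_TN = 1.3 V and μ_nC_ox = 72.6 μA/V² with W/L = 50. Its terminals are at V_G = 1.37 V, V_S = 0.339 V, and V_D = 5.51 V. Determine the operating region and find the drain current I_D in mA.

V_GS = V_G − V_S = 1.37 − 0.339 = 1.03 V; V_DS = V_D − V_S = 5.51 − 0.339 = 5.17 V.
V_GS = 1.03 V < V_TN = 1.3 V, so the transistor is in cutoff.

Cutoff; I_D = 0 mA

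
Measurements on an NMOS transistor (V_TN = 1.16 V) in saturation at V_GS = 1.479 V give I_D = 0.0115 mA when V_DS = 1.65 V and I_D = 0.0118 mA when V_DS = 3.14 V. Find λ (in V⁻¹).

With V_GS fixed, I_D ∝ (1 + λ V_DS) in saturation, so I_D2/I_D1 = (1 + λ V_DS2)/(1 + λ V_DS1).
0.0118/0.0115 = 1.026 = (1 + 3.14 λ)/(1 + 1.65 λ).
Solving: λ (I_D1 V_DS2 − I_D2 V_DS1) = I_D2 − I_D1, so λ = (0.0118 − 0.0115) / (0.0115 × 3.14 − 0.0118 × 1.65) = 0.0003 / 0.0166 = 0.018 V⁻¹.

λ = 0.0180 V⁻¹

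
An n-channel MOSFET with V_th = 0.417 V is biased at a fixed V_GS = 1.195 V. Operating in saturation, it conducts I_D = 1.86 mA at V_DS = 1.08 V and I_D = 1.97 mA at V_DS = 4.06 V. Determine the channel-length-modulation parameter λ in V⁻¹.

λ = 0.0203 V⁻¹

With V_GS fixed, I_D ∝ (1 + λ V_DS) in saturation, so I_D2/I_D1 = (1 + λ V_DS2)/(1 + λ V_DS1).
1.97/1.86 = 1.059 = (1 + 4.06 λ)/(1 + 1.08 λ).
Solving: λ (I_D1 V_DS2 − I_D2 V_DS1) = I_D2 − I_D1, so λ = (1.97 − 1.86) / (1.86 × 4.06 − 1.97 × 1.08) = 0.11 / 5.42 = 0.0203 V⁻¹.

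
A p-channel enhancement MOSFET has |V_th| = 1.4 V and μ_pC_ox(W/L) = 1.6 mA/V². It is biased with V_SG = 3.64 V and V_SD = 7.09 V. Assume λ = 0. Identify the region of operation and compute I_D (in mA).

V_ov = V_SG − |V_th| = 3.64 − 1.4 = 2.24 V.
Since V_SD = 7.09 V ≥ V_ov = 2.24 V, the device is in saturation.
I_D = ½ k_p V_ov² = 0.5 × 1.6 × 2.24² = 4.01 mA.

Saturation; I_D = 4.01 mA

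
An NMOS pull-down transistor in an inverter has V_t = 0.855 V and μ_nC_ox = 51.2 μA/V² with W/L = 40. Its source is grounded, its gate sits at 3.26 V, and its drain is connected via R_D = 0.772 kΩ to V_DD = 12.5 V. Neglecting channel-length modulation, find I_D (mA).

V_GS = V_G = 3.26 V, so V_ov = 3.26 − 0.855 = 2.4 V.
k_n = μ_nC_ox · (W/L) = 2.048 mA/V².
Assume saturation: I_D = ½ k_n V_ov² = 0.5 × 2.048 × 2.4² = 5.92 mA, giving V_DS = V_DD − I_D R_D = 12.5 − 5.92 × 0.772 = 7.93 V.
V_DS = 7.93 V ≥ V_ov = 2.4 V, confirming saturation.

I_D = 5.92 mA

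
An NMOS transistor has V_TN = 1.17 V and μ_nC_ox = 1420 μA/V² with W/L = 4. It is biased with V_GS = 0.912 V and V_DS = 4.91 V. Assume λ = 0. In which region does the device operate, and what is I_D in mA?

V_GS = 0.912 V < V_TN = 1.17 V, so the transistor is in cutoff.

Cutoff; I_D = 0 mA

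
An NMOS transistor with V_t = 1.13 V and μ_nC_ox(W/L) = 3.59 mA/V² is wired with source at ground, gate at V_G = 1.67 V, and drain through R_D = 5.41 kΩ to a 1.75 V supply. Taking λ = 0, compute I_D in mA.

V_GS = V_G = 1.67 V, so V_ov = 1.67 − 1.13 = 0.54 V.
Assume saturation: I_D = ½ k_n V_ov² = 0.5 × 3.59 × 0.54² = 0.523 mA, giving V_DS = V_DD − I_D R_D = 1.75 − 0.523 × 5.41 = -1.08 V.
But -1.08 V < V_ov = 0.54 V, so the device is actually in triode.
In triode I_D = k_n[V_ov V_DS − ½ V_DS²] and I_D = (V_DD − V_DS)/R_D. Equating: 9.71 V_DS² − 11.49 V_DS + 1.75 = 0, giving V_DS = 0.18 V (the root below V_ov).
I_D = (1.75 − 0.18) / 5.41 = 0.29 mA.

I_D = 0.290 mA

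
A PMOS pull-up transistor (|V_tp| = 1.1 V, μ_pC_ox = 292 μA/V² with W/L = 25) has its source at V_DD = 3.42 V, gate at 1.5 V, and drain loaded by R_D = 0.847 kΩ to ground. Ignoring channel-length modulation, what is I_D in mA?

I_D = 2.45 mA

V_SG = V_DD − V_G = 3.42 − 1.5 = 1.92 V, so V_ov = 1.92 − 1.1 = 0.82 V.
k_p = μ_pC_ox · (W/L) = 7.3 mA/V².
Assume saturation: I_D = ½ k_p V_ov² = 0.5 × 7.3 × 0.82² = 2.45 mA, giving V_SD = V_DD − I_D R_D = 3.42 − 2.45 × 0.847 = 1.34 V.
V_SD = 1.34 V ≥ V_ov = 0.82 V, confirming saturation.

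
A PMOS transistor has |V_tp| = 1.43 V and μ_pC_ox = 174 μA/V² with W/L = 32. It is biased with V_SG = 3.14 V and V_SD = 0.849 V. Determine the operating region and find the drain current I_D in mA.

Triode; I_D = 6.08 mA

k_p = μ_pC_ox · (W/L) = 5.568 mA/V².
V_ov = V_SG − |V_tp| = 3.14 − 1.43 = 1.71 V.
Since V_SD = 0.849 V < V_ov = 1.71 V, the device is in the triode region.
I_D = k_p [V_ov · V_SD − ½ V_SD²] = 5.568 × [1.71 × 0.849 − 0.5 × 0.849²] = 6.08 mA.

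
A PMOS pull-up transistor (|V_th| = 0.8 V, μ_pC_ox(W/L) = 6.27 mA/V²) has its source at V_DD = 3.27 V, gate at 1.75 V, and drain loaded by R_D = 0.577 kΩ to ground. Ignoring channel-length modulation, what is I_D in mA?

V_SG = V_DD − V_G = 3.27 − 1.75 = 1.52 V, so V_ov = 1.52 − 0.8 = 0.72 V.
Assume saturation: I_D = ½ k_p V_ov² = 0.5 × 6.27 × 0.72² = 1.63 mA, giving V_SD = V_DD − I_D R_D = 3.27 − 1.63 × 0.577 = 2.33 V.
V_SD = 2.33 V ≥ V_ov = 0.72 V, confirming saturation.

I_D = 1.63 mA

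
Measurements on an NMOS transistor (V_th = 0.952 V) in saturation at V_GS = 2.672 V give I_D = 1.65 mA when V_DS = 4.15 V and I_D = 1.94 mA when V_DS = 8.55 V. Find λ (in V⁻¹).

λ = 0.0479 V⁻¹

With V_GS fixed, I_D ∝ (1 + λ V_DS) in saturation, so I_D2/I_D1 = (1 + λ V_DS2)/(1 + λ V_DS1).
1.94/1.65 = 1.176 = (1 + 8.55 λ)/(1 + 4.15 λ).
Solving: λ (I_D1 V_DS2 − I_D2 V_DS1) = I_D2 − I_D1, so λ = (1.94 − 1.65) / (1.65 × 8.55 − 1.94 × 4.15) = 0.29 / 6.06 = 0.0479 V⁻¹.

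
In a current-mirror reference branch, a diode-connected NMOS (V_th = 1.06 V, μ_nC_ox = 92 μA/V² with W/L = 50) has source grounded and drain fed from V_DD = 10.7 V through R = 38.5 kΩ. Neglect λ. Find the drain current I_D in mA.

I_D = 0.242 mA

With gate tied to drain, V_GS = V_DS ≥ V_GS − V_th, so the device is in saturation.
k_n = μ_nC_ox · (W/L) = 4.6 mA/V².
KCL at the drain: ½ k_n (V_GS − V_th)² = (V_DD − V_GS)/R.
Let x = V_GS − 1.06. Then 88.5 x² + x − 9.64 = 0, giving x = 0.324 V (positive root), so V_GS = 1.38 V.
I_D = (V_DD − V_GS)/R = (10.7 − 1.38) / 38.5 = 0.242 mA.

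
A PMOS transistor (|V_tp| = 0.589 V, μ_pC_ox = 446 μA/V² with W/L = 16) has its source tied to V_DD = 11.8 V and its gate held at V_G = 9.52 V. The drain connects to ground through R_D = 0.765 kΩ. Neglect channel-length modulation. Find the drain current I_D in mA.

I_D = 10.2 mA

V_SG = V_DD − V_G = 11.8 − 9.52 = 2.28 V, so V_ov = 2.28 − 0.589 = 1.69 V.
k_p = μ_pC_ox · (W/L) = 7.136 mA/V².
Assume saturation: I_D = ½ k_p V_ov² = 0.5 × 7.136 × 1.69² = 10.2 mA, giving V_SD = V_DD − I_D R_D = 11.8 − 10.2 × 0.765 = 3.99 V.
V_SD = 3.99 V ≥ V_ov = 1.69 V, confirming saturation.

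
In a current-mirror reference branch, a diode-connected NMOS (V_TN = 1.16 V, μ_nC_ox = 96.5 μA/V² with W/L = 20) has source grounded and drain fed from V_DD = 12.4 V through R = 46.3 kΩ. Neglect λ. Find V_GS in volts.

V_GS = 1.65 V

With gate tied to drain, V_GS = V_DS ≥ V_GS − V_TN, so the device is in saturation.
k_n = μ_nC_ox · (W/L) = 1.93 mA/V².
KCL at the drain: ½ k_n (V_GS − V_TN)² = (V_DD − V_GS)/R.
Let x = V_GS − 1.16. Then 44.7 x² + x − 11.24 = 0, giving x = 0.491 V (positive root), so V_GS = 1.65 V.
I_D = (V_DD − V_GS)/R = (12.4 − 1.65) / 46.3 = 0.232 mA.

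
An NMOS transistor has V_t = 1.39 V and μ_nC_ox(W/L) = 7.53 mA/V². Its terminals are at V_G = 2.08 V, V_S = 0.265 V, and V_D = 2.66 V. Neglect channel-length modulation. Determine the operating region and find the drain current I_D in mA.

Saturation; I_D = 0.680 mA

V_GS = V_G − V_S = 2.08 − 0.265 = 1.81 V; V_DS = V_D − V_S = 2.66 − 0.265 = 2.4 V.
V_ov = V_GS − V_t = 1.81 − 1.39 = 0.425 V.
Since V_DS = 2.4 V ≥ V_ov = 0.425 V, the device is in saturation.
I_D = ½ k_n V_ov² = 0.5 × 7.53 × 0.425² = 0.68 mA.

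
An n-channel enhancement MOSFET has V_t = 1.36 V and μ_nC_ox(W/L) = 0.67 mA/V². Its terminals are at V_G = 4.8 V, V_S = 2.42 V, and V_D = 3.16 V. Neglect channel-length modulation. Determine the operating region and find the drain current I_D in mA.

V_GS = V_G − V_S = 4.8 − 2.42 = 2.38 V; V_DS = V_D − V_S = 3.16 − 2.42 = 0.74 V.
V_ov = V_GS − V_t = 2.38 − 1.36 = 1.02 V.
Since V_DS = 0.74 V < V_ov = 1.02 V, the device is in the triode region.
I_D = k_n [V_ov · V_DS − ½ V_DS²] = 0.67 × [1.02 × 0.74 − 0.5 × 0.74²] = 0.322 mA.

Triode; I_D = 0.322 mA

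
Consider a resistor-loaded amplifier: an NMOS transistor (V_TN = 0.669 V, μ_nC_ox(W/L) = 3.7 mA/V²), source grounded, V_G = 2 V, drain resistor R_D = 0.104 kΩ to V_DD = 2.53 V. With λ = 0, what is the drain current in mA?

V_GS = V_G = 2 V, so V_ov = 2 − 0.669 = 1.33 V.
Assume saturation: I_D = ½ k_n V_ov² = 0.5 × 3.7 × 1.33² = 3.28 mA, giving V_DS = V_DD − I_D R_D = 2.53 − 3.28 × 0.104 = 2.19 V.
V_DS = 2.19 V ≥ V_ov = 1.33 V, confirming saturation.

I_D = 3.28 mA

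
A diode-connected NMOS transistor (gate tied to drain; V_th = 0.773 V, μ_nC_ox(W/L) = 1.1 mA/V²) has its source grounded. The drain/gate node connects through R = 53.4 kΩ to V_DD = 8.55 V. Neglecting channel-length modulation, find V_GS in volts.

With gate tied to drain, V_GS = V_DS ≥ V_GS − V_th, so the device is in saturation.
KCL at the drain: ½ k_n (V_GS − V_th)² = (V_DD − V_GS)/R.
Let x = V_GS − 0.773. Then 29.4 x² + x − 7.777 = 0, giving x = 0.498 V (positive root), so V_GS = 1.27 V.
I_D = (V_DD − V_GS)/R = (8.55 − 1.27) / 53.4 = 0.136 mA.

V_GS = 1.27 V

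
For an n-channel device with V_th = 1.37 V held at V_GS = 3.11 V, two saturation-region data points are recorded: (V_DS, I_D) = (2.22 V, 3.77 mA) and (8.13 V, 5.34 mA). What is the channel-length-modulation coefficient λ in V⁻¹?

λ = 0.0835 V⁻¹

With V_GS fixed, I_D ∝ (1 + λ V_DS) in saturation, so I_D2/I_D1 = (1 + λ V_DS2)/(1 + λ V_DS1).
5.34/3.77 = 1.416 = (1 + 8.13 λ)/(1 + 2.22 λ).
Solving: λ (I_D1 V_DS2 − I_D2 V_DS1) = I_D2 − I_D1, so λ = (5.34 − 3.77) / (3.77 × 8.13 − 5.34 × 2.22) = 1.57 / 18.8 = 0.0835 V⁻¹.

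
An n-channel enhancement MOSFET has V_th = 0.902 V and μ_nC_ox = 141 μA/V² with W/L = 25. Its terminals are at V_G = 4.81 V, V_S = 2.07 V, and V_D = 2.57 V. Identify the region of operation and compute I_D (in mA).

Triode; I_D = 2.80 mA

V_GS = V_G − V_S = 4.81 − 2.07 = 2.74 V; V_DS = V_D − V_S = 2.57 − 2.07 = 0.5 V.
k_n = μ_nC_ox · (W/L) = 3.525 mA/V².
V_ov = V_GS − V_th = 2.74 − 0.902 = 1.84 V.
Since V_DS = 0.5 V < V_ov = 1.84 V, the device is in the triode region.
I_D = k_n [V_ov · V_DS − ½ V_DS²] = 3.525 × [1.84 × 0.5 − 0.5 × 0.5²] = 2.8 mA.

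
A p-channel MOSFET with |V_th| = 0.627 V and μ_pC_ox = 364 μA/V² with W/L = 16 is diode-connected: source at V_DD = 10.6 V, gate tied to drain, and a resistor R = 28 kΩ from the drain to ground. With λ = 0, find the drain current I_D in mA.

With gate tied to drain, V_SG = V_SD ≥ V_SG − |V_th|, so the device is in saturation.
k_p = μ_pC_ox · (W/L) = 5.824 mA/V².
KCL at the drain: ½ k_p (V_SG − |V_th|)² = (V_DD − V_SG)/R.
Let x = V_SG − 0.627. Then 81.5 x² + x − 9.973 = 0, giving x = 0.344 V (positive root), so V_SG = 0.971 V.
I_D = (V_DD − V_SG)/R = (10.6 − 0.971) / 28 = 0.344 mA.

I_D = 0.344 mA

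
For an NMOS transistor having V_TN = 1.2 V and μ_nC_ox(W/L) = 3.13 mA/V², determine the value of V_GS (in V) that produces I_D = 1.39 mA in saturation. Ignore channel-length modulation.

In saturation I_D = ½ k_n (V_GS − V_TN)², so V_GS − V_TN = √(2 I_D / k_n) = √(2 × 1.39 / 3.13) = 0.942 V.
V_GS = 1.2 + 0.942 = 2.14 V.

V_GS = 2.14 V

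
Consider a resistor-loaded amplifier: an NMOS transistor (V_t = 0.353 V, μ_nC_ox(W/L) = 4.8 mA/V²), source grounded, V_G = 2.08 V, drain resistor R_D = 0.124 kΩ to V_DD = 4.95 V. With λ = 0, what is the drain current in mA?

I_D = 7.16 mA

V_GS = V_G = 2.08 V, so V_ov = 2.08 − 0.353 = 1.73 V.
Assume saturation: I_D = ½ k_n V_ov² = 0.5 × 4.8 × 1.73² = 7.16 mA, giving V_DS = V_DD − I_D R_D = 4.95 − 7.16 × 0.124 = 4.06 V.
V_DS = 4.06 V ≥ V_ov = 1.73 V, confirming saturation.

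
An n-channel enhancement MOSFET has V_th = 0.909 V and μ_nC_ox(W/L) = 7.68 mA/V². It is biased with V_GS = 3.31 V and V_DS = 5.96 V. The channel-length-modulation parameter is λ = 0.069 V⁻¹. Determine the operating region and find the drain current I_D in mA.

Saturation; I_D = 31.2 mA

V_ov = V_GS − V_th = 3.31 − 0.909 = 2.4 V.
Since V_DS = 5.96 V ≥ V_ov = 2.4 V, the device is in saturation.
I_D = ½ k_n V_ov² (1 + λ V_DS) = 0.5 × 7.68 × 2.4² × (1 + 0.069 × 5.96) = 31.2 mA.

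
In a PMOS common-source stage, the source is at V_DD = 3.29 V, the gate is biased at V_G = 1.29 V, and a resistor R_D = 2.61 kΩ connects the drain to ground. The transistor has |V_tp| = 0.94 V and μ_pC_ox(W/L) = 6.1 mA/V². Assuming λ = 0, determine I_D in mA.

V_SG = V_DD − V_G = 3.29 − 1.29 = 2 V, so V_ov = 2 − 0.94 = 1.06 V.
Assume saturation: I_D = ½ k_p V_ov² = 0.5 × 6.1 × 1.06² = 3.43 mA, giving V_SD = V_DD − I_D R_D = 3.29 − 3.43 × 2.61 = -5.65 V.
But -5.65 V < V_ov = 1.06 V, so the device is actually in triode.
In triode I_D = k_p[V_ov V_SD − ½ V_SD²] and I_D = (V_DD − V_SD)/R_D. Equating: 7.96 V_SD² − 17.88 V_SD + 3.29 = 0, giving V_SD = 0.202 V (the root below V_ov).
I_D = (3.29 − 0.202) / 2.61 = 1.18 mA.

I_D = 1.18 mA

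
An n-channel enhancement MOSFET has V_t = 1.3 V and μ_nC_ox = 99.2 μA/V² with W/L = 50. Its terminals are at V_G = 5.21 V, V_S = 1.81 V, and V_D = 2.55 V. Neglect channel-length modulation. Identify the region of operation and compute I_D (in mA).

Triode; I_D = 6.35 mA

V_GS = V_G − V_S = 5.21 − 1.81 = 3.4 V; V_DS = V_D − V_S = 2.55 − 1.81 = 0.74 V.
k_n = μ_nC_ox · (W/L) = 4.96 mA/V².
V_ov = V_GS − V_t = 3.4 − 1.3 = 2.1 V.
Since V_DS = 0.74 V < V_ov = 2.1 V, the device is in the triode region.
I_D = k_n [V_ov · V_DS − ½ V_DS²] = 4.96 × [2.1 × 0.74 − 0.5 × 0.74²] = 6.35 mA.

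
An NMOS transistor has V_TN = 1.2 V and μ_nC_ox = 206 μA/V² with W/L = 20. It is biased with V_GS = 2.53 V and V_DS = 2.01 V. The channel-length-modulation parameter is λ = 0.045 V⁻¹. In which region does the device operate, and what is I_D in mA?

Saturation; I_D = 3.97 mA

k_n = μ_nC_ox · (W/L) = 4.12 mA/V².
V_ov = V_GS − V_TN = 2.53 − 1.2 = 1.33 V.
Since V_DS = 2.01 V ≥ V_ov = 1.33 V, the device is in saturation.
I_D = ½ k_n V_ov² (1 + λ V_DS) = 0.5 × 4.12 × 1.33² × (1 + 0.045 × 2.01) = 3.97 mA.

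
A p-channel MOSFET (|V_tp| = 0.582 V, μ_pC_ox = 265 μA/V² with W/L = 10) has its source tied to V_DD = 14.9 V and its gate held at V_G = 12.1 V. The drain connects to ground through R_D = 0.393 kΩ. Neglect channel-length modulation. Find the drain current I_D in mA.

V_SG = V_DD − V_G = 14.9 − 12.1 = 2.8 V, so V_ov = 2.8 − 0.582 = 2.22 V.
k_p = μ_pC_ox · (W/L) = 2.65 mA/V².
Assume saturation: I_D = ½ k_p V_ov² = 0.5 × 2.65 × 2.22² = 6.52 mA, giving V_SD = V_DD − I_D R_D = 14.9 − 6.52 × 0.393 = 12.3 V.
V_SD = 12.3 V ≥ V_ov = 2.22 V, confirming saturation.

I_D = 6.52 mA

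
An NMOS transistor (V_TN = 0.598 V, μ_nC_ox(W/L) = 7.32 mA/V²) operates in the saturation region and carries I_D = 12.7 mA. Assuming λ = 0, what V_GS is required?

In saturation I_D = ½ k_n (V_GS − V_TN)², so V_GS − V_TN = √(2 I_D / k_n) = √(2 × 12.7 / 7.32) = 1.86 V.
V_GS = 0.598 + 1.86 = 2.46 V.

V_GS = 2.46 V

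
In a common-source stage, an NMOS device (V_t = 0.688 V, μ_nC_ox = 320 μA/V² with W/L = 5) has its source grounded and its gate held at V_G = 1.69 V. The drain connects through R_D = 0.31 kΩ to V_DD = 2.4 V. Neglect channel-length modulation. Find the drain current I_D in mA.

V_GS = V_G = 1.69 V, so V_ov = 1.69 − 0.688 = 1 V.
k_n = μ_nC_ox · (W/L) = 1.6 mA/V².
Assume saturation: I_D = ½ k_n V_ov² = 0.5 × 1.6 × 1² = 0.803 mA, giving V_DS = V_DD − I_D R_D = 2.4 − 0.803 × 0.31 = 2.15 V.
V_DS = 2.15 V ≥ V_ov = 1 V, confirming saturation.

I_D = 0.803 mA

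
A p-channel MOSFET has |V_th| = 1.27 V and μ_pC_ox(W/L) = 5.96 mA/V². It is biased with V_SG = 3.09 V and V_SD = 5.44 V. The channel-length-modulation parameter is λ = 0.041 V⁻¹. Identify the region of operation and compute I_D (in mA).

V_ov = V_SG − |V_th| = 3.09 − 1.27 = 1.82 V.
Since V_SD = 5.44 V ≥ V_ov = 1.82 V, the device is in saturation.
I_D = ½ k_p V_ov² (1 + λ V_SD) = 0.5 × 5.96 × 1.82² × (1 + 0.041 × 5.44) = 12.1 mA.

Saturation; I_D = 12.1 mA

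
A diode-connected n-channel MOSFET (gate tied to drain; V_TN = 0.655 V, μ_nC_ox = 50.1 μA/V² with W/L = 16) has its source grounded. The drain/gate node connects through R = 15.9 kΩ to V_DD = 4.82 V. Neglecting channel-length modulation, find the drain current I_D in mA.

I_D = 0.216 mA

With gate tied to drain, V_GS = V_DS ≥ V_GS − V_TN, so the device is in saturation.
k_n = μ_nC_ox · (W/L) = 0.8016 mA/V².
KCL at the drain: ½ k_n (V_GS − V_TN)² = (V_DD − V_GS)/R.
Let x = V_GS − 0.655. Then 6.37 x² + x − 4.165 = 0, giving x = 0.734 V (positive root), so V_GS = 1.39 V.
I_D = (V_DD − V_GS)/R = (4.82 − 1.39) / 15.9 = 0.216 mA.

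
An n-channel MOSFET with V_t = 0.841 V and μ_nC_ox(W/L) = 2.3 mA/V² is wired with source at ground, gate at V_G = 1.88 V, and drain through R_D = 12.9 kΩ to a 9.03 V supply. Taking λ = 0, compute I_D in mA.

V_GS = V_G = 1.88 V, so V_ov = 1.88 − 0.841 = 1.04 V.
Assume saturation: I_D = ½ k_n V_ov² = 0.5 × 2.3 × 1.04² = 1.24 mA, giving V_DS = V_DD − I_D R_D = 9.03 − 1.24 × 12.9 = -6.98 V.
But -6.98 V < V_ov = 1.04 V, so the device is actually in triode.
In triode I_D = k_n[V_ov V_DS − ½ V_DS²] and I_D = (V_DD − V_DS)/R_D. Equating: 14.8 V_DS² − 31.83 V_DS + 9.03 = 0, giving V_DS = 0.336 V (the root below V_ov).
I_D = (9.03 − 0.336) / 12.9 = 0.674 mA.

I_D = 0.674 mA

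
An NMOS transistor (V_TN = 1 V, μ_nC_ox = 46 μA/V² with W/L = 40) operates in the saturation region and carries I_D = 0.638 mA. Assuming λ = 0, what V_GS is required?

V_GS = 1.83 V

k_n = μ_nC_ox · (W/L) = 1.84 mA/V².
In saturation I_D = ½ k_n (V_GS − V_TN)², so V_GS − V_TN = √(2 I_D / k_n) = √(2 × 0.638 / 1.84) = 0.833 V.
V_GS = 1 + 0.833 = 1.83 V.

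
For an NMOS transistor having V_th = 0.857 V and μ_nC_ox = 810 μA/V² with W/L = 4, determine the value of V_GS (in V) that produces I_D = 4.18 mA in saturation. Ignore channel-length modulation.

V_GS = 2.46 V

k_n = μ_nC_ox · (W/L) = 3.24 mA/V².
In saturation I_D = ½ k_n (V_GS − V_th)², so V_GS − V_th = √(2 I_D / k_n) = √(2 × 4.18 / 3.24) = 1.61 V.
V_GS = 0.857 + 1.61 = 2.46 V.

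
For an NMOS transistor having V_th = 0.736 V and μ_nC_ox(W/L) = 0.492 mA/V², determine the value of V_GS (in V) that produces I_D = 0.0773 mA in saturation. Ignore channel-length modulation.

V_GS = 1.30 V

In saturation I_D = ½ k_n (V_GS − V_th)², so V_GS − V_th = √(2 I_D / k_n) = √(2 × 0.0773 / 0.492) = 0.561 V.
V_GS = 0.736 + 0.561 = 1.3 V.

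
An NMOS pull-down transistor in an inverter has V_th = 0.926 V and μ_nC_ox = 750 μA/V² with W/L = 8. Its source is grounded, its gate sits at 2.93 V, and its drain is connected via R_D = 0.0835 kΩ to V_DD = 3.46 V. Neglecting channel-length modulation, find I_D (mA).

I_D = 12.0 mA

V_GS = V_G = 2.93 V, so V_ov = 2.93 − 0.926 = 2 V.
k_n = μ_nC_ox · (W/L) = 6 mA/V².
Assume saturation: I_D = ½ k_n V_ov² = 0.5 × 6 × 2² = 12 mA, giving V_DS = V_DD − I_D R_D = 3.46 − 12 × 0.0835 = 2.45 V.
V_DS = 2.45 V ≥ V_ov = 2 V, confirming saturation.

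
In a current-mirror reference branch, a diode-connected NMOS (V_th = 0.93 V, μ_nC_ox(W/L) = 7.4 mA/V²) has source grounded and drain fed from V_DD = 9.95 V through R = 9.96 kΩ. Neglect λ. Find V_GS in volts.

With gate tied to drain, V_GS = V_DS ≥ V_GS − V_th, so the device is in saturation.
KCL at the drain: ½ k_n (V_GS − V_th)² = (V_DD − V_GS)/R.
Let x = V_GS − 0.93. Then 36.9 x² + x − 9.02 = 0, giving x = 0.481 V (positive root), so V_GS = 1.41 V.
I_D = (V_DD − V_GS)/R = (9.95 − 1.41) / 9.96 = 0.857 mA.

V_GS = 1.41 V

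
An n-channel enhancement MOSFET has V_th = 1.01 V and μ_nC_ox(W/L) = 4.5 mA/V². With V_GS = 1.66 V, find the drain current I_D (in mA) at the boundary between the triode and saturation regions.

At the boundary V_DS = V_ov = V_GS − V_th = 1.66 − 1.01 = 0.65 V.
I_D = ½ k_n V_ov² = 0.5 × 4.5 × 0.65² = 0.951 mA.

I_D = 0.951 mA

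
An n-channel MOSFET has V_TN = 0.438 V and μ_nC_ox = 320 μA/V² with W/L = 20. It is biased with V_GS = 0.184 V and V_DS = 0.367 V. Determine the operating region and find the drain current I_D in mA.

Cutoff; I_D = 0 mA

V_GS = 0.184 V < V_TN = 0.438 V, so the transistor is in cutoff.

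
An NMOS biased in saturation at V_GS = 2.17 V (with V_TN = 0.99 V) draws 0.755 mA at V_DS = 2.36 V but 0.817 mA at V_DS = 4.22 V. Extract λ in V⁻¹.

With V_GS fixed, I_D ∝ (1 + λ V_DS) in saturation, so I_D2/I_D1 = (1 + λ V_DS2)/(1 + λ V_DS1).
0.817/0.755 = 1.082 = (1 + 4.22 λ)/(1 + 2.36 λ).
Solving: λ (I_D1 V_DS2 − I_D2 V_DS1) = I_D2 − I_D1, so λ = (0.817 − 0.755) / (0.755 × 4.22 − 0.817 × 2.36) = 0.062 / 1.26 = 0.0493 V⁻¹.

λ = 0.0493 V⁻¹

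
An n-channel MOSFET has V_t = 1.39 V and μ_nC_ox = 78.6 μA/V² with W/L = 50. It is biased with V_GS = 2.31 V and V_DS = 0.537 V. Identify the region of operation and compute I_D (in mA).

k_n = μ_nC_ox · (W/L) = 3.93 mA/V².
V_ov = V_GS − V_t = 2.31 − 1.39 = 0.92 V.
Since V_DS = 0.537 V < V_ov = 0.92 V, the device is in the triode region.
I_D = k_n [V_ov · V_DS − ½ V_DS²] = 3.93 × [0.92 × 0.537 − 0.5 × 0.537²] = 1.37 mA.

Triode; I_D = 1.37 mA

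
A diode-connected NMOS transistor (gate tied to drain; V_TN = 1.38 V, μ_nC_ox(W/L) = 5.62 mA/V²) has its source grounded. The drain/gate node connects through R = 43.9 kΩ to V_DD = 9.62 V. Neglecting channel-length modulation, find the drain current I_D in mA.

I_D = 0.182 mA

With gate tied to drain, V_GS = V_DS ≥ V_GS − V_TN, so the device is in saturation.
KCL at the drain: ½ k_n (V_GS − V_TN)² = (V_DD − V_GS)/R.
Let x = V_GS − 1.38. Then 123 x² + x − 8.24 = 0, giving x = 0.254 V (positive root), so V_GS = 1.63 V.
I_D = (V_DD − V_GS)/R = (9.62 − 1.63) / 43.9 = 0.182 mA.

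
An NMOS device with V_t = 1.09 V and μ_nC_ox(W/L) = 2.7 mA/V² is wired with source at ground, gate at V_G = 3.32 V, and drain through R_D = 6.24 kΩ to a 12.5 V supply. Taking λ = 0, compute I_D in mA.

I_D = 1.95 mA

V_GS = V_G = 3.32 V, so V_ov = 3.32 − 1.09 = 2.23 V.
Assume saturation: I_D = ½ k_n V_ov² = 0.5 × 2.7 × 2.23² = 6.71 mA, giving V_DS = V_DD − I_D R_D = 12.5 − 6.71 × 6.24 = -29.4 V.
But -29.4 V < V_ov = 2.23 V, so the device is actually in triode.
In triode I_D = k_n[V_ov V_DS − ½ V_DS²] and I_D = (V_DD − V_DS)/R_D. Equating: 8.42 V_DS² − 38.57 V_DS + 12.5 = 0, giving V_DS = 0.351 V (the root below V_ov).
I_D = (12.5 − 0.351) / 6.24 = 1.95 mA.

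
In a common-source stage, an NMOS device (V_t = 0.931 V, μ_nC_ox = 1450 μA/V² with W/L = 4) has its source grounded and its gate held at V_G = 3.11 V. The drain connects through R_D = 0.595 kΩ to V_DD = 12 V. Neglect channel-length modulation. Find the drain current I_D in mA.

V_GS = V_G = 3.11 V, so V_ov = 3.11 − 0.931 = 2.18 V.
k_n = μ_nC_ox · (W/L) = 5.8 mA/V².
Assume saturation: I_D = ½ k_n V_ov² = 0.5 × 5.8 × 2.18² = 13.8 mA, giving V_DS = V_DD − I_D R_D = 12 − 13.8 × 0.595 = 3.81 V.
V_DS = 3.81 V ≥ V_ov = 2.18 V, confirming saturation.

I_D = 13.8 mA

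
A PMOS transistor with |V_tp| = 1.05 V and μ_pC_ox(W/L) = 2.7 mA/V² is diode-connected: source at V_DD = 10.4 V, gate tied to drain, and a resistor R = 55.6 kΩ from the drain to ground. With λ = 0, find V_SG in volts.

V_SG = 1.40 V

With gate tied to drain, V_SG = V_SD ≥ V_SG − |V_tp|, so the device is in saturation.
KCL at the drain: ½ k_p (V_SG − |V_tp|)² = (V_DD − V_SG)/R.
Let x = V_SG − 1.05. Then 75.1 x² + x − 9.35 = 0, giving x = 0.346 V (positive root), so V_SG = 1.4 V.
I_D = (V_DD − V_SG)/R = (10.4 − 1.4) / 55.6 = 0.162 mA.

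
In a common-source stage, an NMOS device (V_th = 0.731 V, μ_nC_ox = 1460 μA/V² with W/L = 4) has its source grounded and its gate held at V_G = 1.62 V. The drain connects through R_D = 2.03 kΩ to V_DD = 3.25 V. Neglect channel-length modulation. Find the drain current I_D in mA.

I_D = 1.43 mA

V_GS = V_G = 1.62 V, so V_ov = 1.62 − 0.731 = 0.889 V.
k_n = μ_nC_ox · (W/L) = 5.84 mA/V².
Assume saturation: I_D = ½ k_n V_ov² = 0.5 × 5.84 × 0.889² = 2.31 mA, giving V_DS = V_DD − I_D R_D = 3.25 − 2.31 × 2.03 = -1.43 V.
But -1.43 V < V_ov = 0.889 V, so the device is actually in triode.
In triode I_D = k_n[V_ov V_DS − ½ V_DS²] and I_D = (V_DD − V_DS)/R_D. Equating: 5.93 V_DS² − 11.54 V_DS + 3.25 = 0, giving V_DS = 0.342 V (the root below V_ov).
I_D = (3.25 − 0.342) / 2.03 = 1.43 mA.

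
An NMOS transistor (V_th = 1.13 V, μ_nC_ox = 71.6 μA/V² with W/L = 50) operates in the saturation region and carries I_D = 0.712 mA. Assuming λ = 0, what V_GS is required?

k_n = μ_nC_ox · (W/L) = 3.58 mA/V².
In saturation I_D = ½ k_n (V_GS − V_th)², so V_GS − V_th = √(2 I_D / k_n) = √(2 × 0.712 / 3.58) = 0.631 V.
V_GS = 1.13 + 0.631 = 1.76 V.

V_GS = 1.76 V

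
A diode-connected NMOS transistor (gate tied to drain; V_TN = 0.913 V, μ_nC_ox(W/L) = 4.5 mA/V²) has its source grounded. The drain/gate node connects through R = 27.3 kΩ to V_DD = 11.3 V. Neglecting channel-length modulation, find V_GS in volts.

V_GS = 1.32 V

With gate tied to drain, V_GS = V_DS ≥ V_GS − V_TN, so the device is in saturation.
KCL at the drain: ½ k_n (V_GS − V_TN)² = (V_DD − V_GS)/R.
Let x = V_GS − 0.913. Then 61.4 x² + x − 10.39 = 0, giving x = 0.403 V (positive root), so V_GS = 1.32 V.
I_D = (V_DD − V_GS)/R = (11.3 − 1.32) / 27.3 = 0.366 mA.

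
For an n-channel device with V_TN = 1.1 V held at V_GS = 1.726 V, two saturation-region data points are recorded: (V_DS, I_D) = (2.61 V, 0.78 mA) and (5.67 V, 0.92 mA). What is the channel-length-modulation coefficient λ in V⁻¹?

λ = 0.0693 V⁻¹

With V_GS fixed, I_D ∝ (1 + λ V_DS) in saturation, so I_D2/I_D1 = (1 + λ V_DS2)/(1 + λ V_DS1).
0.92/0.78 = 1.179 = (1 + 5.67 λ)/(1 + 2.61 λ).
Solving: λ (I_D1 V_DS2 − I_D2 V_DS1) = I_D2 − I_D1, so λ = (0.92 − 0.78) / (0.78 × 5.67 − 0.92 × 2.61) = 0.14 / 2.02 = 0.0693 V⁻¹.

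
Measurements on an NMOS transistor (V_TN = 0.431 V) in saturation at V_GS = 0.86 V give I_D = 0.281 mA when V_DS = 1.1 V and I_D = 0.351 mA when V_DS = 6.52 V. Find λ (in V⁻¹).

With V_GS fixed, I_D ∝ (1 + λ V_DS) in saturation, so I_D2/I_D1 = (1 + λ V_DS2)/(1 + λ V_DS1).
0.351/0.281 = 1.249 = (1 + 6.52 λ)/(1 + 1.1 λ).
Solving: λ (I_D1 V_DS2 − I_D2 V_DS1) = I_D2 − I_D1, so λ = (0.351 − 0.281) / (0.281 × 6.52 − 0.351 × 1.1) = 0.07 / 1.45 = 0.0484 V⁻¹.

λ = 0.0484 V⁻¹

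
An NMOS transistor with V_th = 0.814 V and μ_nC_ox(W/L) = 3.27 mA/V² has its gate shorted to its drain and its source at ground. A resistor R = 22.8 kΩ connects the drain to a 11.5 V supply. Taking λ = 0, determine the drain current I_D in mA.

I_D = 0.446 mA

With gate tied to drain, V_GS = V_DS ≥ V_GS − V_th, so the device is in saturation.
KCL at the drain: ½ k_n (V_GS − V_th)² = (V_DD − V_GS)/R.
Let x = V_GS − 0.814. Then 37.3 x² + x − 10.69 = 0, giving x = 0.522 V (positive root), so V_GS = 1.34 V.
I_D = (V_DD − V_GS)/R = (11.5 − 1.34) / 22.8 = 0.446 mA.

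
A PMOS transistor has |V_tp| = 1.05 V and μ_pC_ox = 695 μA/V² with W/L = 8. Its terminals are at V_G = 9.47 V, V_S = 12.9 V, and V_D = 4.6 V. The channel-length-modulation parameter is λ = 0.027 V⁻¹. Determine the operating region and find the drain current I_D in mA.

Saturation; I_D = 19.3 mA

V_SG = V_S − V_G = 12.9 − 9.47 = 3.43 V; V_SD = V_S − V_D = 12.9 − 4.6 = 8.3 V.
k_p = μ_pC_ox · (W/L) = 5.56 mA/V².
V_ov = V_SG − |V_tp| = 3.43 − 1.05 = 2.38 V.
Since V_SD = 8.3 V ≥ V_ov = 2.38 V, the device is in saturation.
I_D = ½ k_p V_ov² (1 + λ V_SD) = 0.5 × 5.56 × 2.38² × (1 + 0.027 × 8.3) = 19.3 mA.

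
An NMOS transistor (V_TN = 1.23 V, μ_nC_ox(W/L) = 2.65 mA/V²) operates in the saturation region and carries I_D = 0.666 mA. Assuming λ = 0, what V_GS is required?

In saturation I_D = ½ k_n (V_GS − V_TN)², so V_GS − V_TN = √(2 I_D / k_n) = √(2 × 0.666 / 2.65) = 0.709 V.
V_GS = 1.23 + 0.709 = 1.94 V.

V_GS = 1.94 V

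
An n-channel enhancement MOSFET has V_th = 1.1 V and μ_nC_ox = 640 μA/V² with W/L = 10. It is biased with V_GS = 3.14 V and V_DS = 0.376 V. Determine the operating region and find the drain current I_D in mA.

Triode; I_D = 4.46 mA

k_n = μ_nC_ox · (W/L) = 6.4 mA/V².
V_ov = V_GS − V_th = 3.14 − 1.1 = 2.04 V.
Since V_DS = 0.376 V < V_ov = 2.04 V, the device is in the triode region.
I_D = k_n [V_ov · V_DS − ½ V_DS²] = 6.4 × [2.04 × 0.376 − 0.5 × 0.376²] = 4.46 mA.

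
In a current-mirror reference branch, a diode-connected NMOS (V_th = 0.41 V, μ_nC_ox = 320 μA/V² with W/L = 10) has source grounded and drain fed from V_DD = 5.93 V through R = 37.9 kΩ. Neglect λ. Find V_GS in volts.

V_GS = 0.704 V

With gate tied to drain, V_GS = V_DS ≥ V_GS − V_th, so the device is in saturation.
k_n = μ_nC_ox · (W/L) = 3.2 mA/V².
KCL at the drain: ½ k_n (V_GS − V_th)² = (V_DD − V_GS)/R.
Let x = V_GS − 0.41. Then 60.6 x² + x − 5.52 = 0, giving x = 0.294 V (positive root), so V_GS = 0.704 V.
I_D = (V_DD − V_GS)/R = (5.93 − 0.704) / 37.9 = 0.138 mA.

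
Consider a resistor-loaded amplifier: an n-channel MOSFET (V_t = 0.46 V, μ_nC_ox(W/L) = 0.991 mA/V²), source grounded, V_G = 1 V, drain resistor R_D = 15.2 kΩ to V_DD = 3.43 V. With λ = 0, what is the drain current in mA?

I_D = 0.144 mA

V_GS = V_G = 1 V, so V_ov = 1 − 0.46 = 0.54 V.
Assume saturation: I_D = ½ k_n V_ov² = 0.5 × 0.991 × 0.54² = 0.144 mA, giving V_DS = V_DD − I_D R_D = 3.43 − 0.144 × 15.2 = 1.23 V.
V_DS = 1.23 V ≥ V_ov = 0.54 V, confirming saturation.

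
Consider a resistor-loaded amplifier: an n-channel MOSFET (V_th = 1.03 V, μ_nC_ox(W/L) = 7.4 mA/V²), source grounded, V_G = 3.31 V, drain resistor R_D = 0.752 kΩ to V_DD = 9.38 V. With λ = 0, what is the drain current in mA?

V_GS = V_G = 3.31 V, so V_ov = 3.31 − 1.03 = 2.28 V.
Assume saturation: I_D = ½ k_n V_ov² = 0.5 × 7.4 × 2.28² = 19.2 mA, giving V_DS = V_DD − I_D R_D = 9.38 − 19.2 × 0.752 = -5.08 V.
But -5.08 V < V_ov = 2.28 V, so the device is actually in triode.
In triode I_D = k_n[V_ov V_DS − ½ V_DS²] and I_D = (V_DD − V_DS)/R_D. Equating: 2.78 V_DS² − 13.69 V_DS + 9.38 = 0, giving V_DS = 0.823 V (the root below V_ov).
I_D = (9.38 − 0.823) / 0.752 = 11.4 mA.

I_D = 11.4 mA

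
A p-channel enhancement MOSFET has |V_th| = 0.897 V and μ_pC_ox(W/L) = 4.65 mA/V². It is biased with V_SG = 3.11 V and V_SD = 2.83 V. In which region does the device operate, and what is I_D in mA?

V_ov = V_SG − |V_th| = 3.11 − 0.897 = 2.21 V.
Since V_SD = 2.83 V ≥ V_ov = 2.21 V, the device is in saturation.
I_D = ½ k_p V_ov² = 0.5 × 4.65 × 2.21² = 11.4 mA.

Saturation; I_D = 11.4 mA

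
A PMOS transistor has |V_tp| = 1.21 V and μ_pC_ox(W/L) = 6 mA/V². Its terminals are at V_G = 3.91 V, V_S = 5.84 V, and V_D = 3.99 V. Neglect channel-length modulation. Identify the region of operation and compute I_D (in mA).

V_SG = V_S − V_G = 5.84 − 3.91 = 1.93 V; V_SD = V_S − V_D = 5.84 − 3.99 = 1.85 V.
V_ov = V_SG − |V_tp| = 1.93 − 1.21 = 0.72 V.
Since V_SD = 1.85 V ≥ V_ov = 0.72 V, the device is in saturation.
I_D = ½ k_p V_ov² = 0.5 × 6 × 0.72² = 1.56 mA.

Saturation; I_D = 1.56 mA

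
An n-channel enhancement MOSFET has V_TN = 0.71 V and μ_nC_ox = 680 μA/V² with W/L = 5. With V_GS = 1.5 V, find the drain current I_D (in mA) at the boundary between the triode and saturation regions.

At the boundary V_DS = V_ov = V_GS − V_TN = 1.5 − 0.71 = 0.79 V.
k_n = μ_nC_ox · (W/L) = 3.4 mA/V².
I_D = ½ k_n V_ov² = 0.5 × 3.4 × 0.79² = 1.06 mA.

I_D = 1.06 mA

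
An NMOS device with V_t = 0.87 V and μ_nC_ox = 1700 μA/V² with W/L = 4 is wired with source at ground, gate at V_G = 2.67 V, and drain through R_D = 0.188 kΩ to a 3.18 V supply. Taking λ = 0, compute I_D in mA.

V_GS = V_G = 2.67 V, so V_ov = 2.67 − 0.87 = 1.8 V.
k_n = μ_nC_ox · (W/L) = 6.8 mA/V².
Assume saturation: I_D = ½ k_n V_ov² = 0.5 × 6.8 × 1.8² = 11 mA, giving V_DS = V_DD − I_D R_D = 3.18 − 11 × 0.188 = 1.11 V.
But 1.11 V < V_ov = 1.8 V, so the device is actually in triode.
In triode I_D = k_n[V_ov V_DS − ½ V_DS²] and I_D = (V_DD − V_DS)/R_D. Equating: 0.639 V_DS² − 3.301 V_DS + 3.18 = 0, giving V_DS = 1.28 V (the root below V_ov).
I_D = (3.18 − 1.28) / 0.188 = 10.1 mA.

I_D = 10.1 mA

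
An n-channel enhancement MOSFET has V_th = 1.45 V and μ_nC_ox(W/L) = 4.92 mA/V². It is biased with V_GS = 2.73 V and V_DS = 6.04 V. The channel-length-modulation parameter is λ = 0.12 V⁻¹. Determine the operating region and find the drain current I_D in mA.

Saturation; I_D = 6.95 mA

V_ov = V_GS − V_th = 2.73 − 1.45 = 1.28 V.
Since V_DS = 6.04 V ≥ V_ov = 1.28 V, the device is in saturation.
I_D = ½ k_n V_ov² (1 + λ V_DS) = 0.5 × 4.92 × 1.28² × (1 + 0.12 × 6.04) = 6.95 mA.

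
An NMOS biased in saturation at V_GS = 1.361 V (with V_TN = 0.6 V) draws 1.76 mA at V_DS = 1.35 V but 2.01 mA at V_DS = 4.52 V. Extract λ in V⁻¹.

λ = 0.0477 V⁻¹

With V_GS fixed, I_D ∝ (1 + λ V_DS) in saturation, so I_D2/I_D1 = (1 + λ V_DS2)/(1 + λ V_DS1).
2.01/1.76 = 1.142 = (1 + 4.52 λ)/(1 + 1.35 λ).
Solving: λ (I_D1 V_DS2 − I_D2 V_DS1) = I_D2 − I_D1, so λ = (2.01 − 1.76) / (1.76 × 4.52 − 2.01 × 1.35) = 0.25 / 5.24 = 0.0477 V⁻¹.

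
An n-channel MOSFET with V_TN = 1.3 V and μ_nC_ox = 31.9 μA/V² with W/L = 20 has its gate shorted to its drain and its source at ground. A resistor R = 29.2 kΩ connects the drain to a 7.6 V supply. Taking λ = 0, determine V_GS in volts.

V_GS = 2.07 V

With gate tied to drain, V_GS = V_DS ≥ V_GS − V_TN, so the device is in saturation.
k_n = μ_nC_ox · (W/L) = 0.638 mA/V².
KCL at the drain: ½ k_n (V_GS − V_TN)² = (V_DD − V_GS)/R.
Let x = V_GS − 1.3. Then 9.31 x² + x − 6.3 = 0, giving x = 0.77 V (positive root), so V_GS = 2.07 V.
I_D = (V_DD − V_GS)/R = (7.6 − 2.07) / 29.2 = 0.189 mA.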